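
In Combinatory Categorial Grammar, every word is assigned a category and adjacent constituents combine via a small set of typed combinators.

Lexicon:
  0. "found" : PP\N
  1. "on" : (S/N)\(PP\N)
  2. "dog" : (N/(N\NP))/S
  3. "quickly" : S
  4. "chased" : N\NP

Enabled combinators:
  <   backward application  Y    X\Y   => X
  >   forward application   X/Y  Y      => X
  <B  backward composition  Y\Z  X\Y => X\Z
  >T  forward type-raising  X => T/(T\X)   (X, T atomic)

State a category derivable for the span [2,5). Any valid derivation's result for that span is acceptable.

[0,5] S   >
  [0,2] S/N   <
    [0,1] "found" : PP\N
    [1,2] "on" : (S/N)\(PP\N)
  [2,5] N   >
    [2,4] N/(N\NP)   >
      [2,3] "dog" : (N/(N\NP))/S
      [3,4] "quickly" : S
    [4,5] "chased" : N\NP

N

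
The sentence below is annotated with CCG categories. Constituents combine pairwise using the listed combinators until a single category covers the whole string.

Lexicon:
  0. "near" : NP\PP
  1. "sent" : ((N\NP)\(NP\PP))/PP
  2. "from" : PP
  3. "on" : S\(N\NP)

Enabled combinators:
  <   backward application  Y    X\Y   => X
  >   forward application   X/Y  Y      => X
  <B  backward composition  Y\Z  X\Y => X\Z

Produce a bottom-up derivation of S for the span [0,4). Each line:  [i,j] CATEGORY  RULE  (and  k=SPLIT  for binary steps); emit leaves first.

[0,1] NP\PP  lex  "near"
[1,2] ((N\NP)\(NP\PP))/PP  lex  "sent"
[2,3] PP  lex  "from"
[1,3] (N\NP)\(NP\PP)  >  k=2
[0,3] N\NP  <  k=1
[3,4] S\(N\NP)  lex  "on"
[0,4] S  <  k=3

[0,4] S   <
  [0,3] N\NP   <
    [0,1] "near" : NP\PP
    [1,3] (N\NP)\(NP\PP)   >
      [1,2] "sent" : ((N\NP)\(NP\PP))/PP
      [2,3] "from" : PP
  [3,4] "on" : S\(N\NP)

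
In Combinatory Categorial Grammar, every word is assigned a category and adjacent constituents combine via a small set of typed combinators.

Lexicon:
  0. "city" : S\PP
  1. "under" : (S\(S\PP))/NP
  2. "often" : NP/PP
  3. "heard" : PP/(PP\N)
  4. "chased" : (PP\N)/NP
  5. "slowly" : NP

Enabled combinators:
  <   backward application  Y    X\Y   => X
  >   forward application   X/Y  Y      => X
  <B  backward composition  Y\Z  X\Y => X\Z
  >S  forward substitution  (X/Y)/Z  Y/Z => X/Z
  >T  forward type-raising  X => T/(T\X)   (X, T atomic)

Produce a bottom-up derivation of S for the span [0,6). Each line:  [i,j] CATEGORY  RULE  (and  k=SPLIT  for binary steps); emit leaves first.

[0,1] S\PP  lex  "city"
[1,2] (S\(S\PP))/NP  lex  "under"
[2,3] NP/PP  lex  "often"
[3,4] PP/(PP\N)  lex  "heard"
[4,5] (PP\N)/NP  lex  "chased"
[5,6] NP  lex  "slowly"
[4,6] PP\N  >  k=5
[3,6] PP  >  k=4
[2,6] NP  >  k=3
[1,6] S\(S\PP)  >  k=2
[0,6] S  <  k=1

[0,6] S   <
  [0,1] "city" : S\PP
  [1,6] S\(S\PP)   >
    [1,2] "under" : (S\(S\PP))/NP
    [2,6] NP   >
      [2,3] "often" : NP/PP
      [3,6] PP   >
        [3,4] "heard" : PP/(PP\N)
        [4,6] PP\N   >
          [4,5] "chased" : (PP\N)/NP
          [5,6] "slowly" : NP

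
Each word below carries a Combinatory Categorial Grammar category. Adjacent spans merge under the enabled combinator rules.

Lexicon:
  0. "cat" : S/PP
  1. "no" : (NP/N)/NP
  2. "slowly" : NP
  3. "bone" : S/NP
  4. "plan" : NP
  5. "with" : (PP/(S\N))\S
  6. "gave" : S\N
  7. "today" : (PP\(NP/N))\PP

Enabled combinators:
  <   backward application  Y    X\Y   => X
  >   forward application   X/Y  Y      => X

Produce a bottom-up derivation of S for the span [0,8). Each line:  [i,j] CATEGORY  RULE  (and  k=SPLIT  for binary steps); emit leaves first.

[0,8] S   >
  [0,1] "cat" : S/PP
  [1,8] PP   <
    [1,3] NP/N   >
      [1,2] "no" : (NP/N)/NP
      [2,3] "slowly" : NP
    [3,8] PP\(NP/N)   <
      [3,7] PP   >
        [3,6] PP/(S\N)   <
          [3,5] S   >
            [3,4] "bone" : S/NP
            [4,5] "plan" : NP
          [5,6] "with" : (PP/(S\N))\S
        [6,7] "gave" : S\N
      [7,8] "today" : (PP\(NP/N))\PP

[0,1] S/PP  lex  "cat"
[1,2] (NP/N)/NP  lex  "no"
[2,3] NP  lex  "slowly"
[1,3] NP/N  >  k=2
[3,4] S/NP  lex  "bone"
[4,5] NP  lex  "plan"
[3,5] S  >  k=4
[5,6] (PP/(S\N))\S  lex  "with"
[3,6] PP/(S\N)  <  k=5
[6,7] S\N  lex  "gave"
[3,7] PP  >  k=6
[7,8] (PP\(NP/N))\PP  lex  "today"
[3,8] PP\(NP/N)  <  k=7
[1,8] PP  <  k=3
[0,8] S  >  k=1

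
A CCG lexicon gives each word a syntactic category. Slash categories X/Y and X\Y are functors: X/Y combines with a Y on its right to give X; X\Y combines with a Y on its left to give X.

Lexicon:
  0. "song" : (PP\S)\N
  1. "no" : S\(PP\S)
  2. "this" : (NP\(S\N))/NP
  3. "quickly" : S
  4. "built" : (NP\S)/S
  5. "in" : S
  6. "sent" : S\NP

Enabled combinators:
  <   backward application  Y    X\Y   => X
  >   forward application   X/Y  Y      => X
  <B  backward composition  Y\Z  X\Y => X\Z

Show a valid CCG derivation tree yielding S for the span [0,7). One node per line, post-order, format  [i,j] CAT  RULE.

[0,7] S   <
  [0,6] NP   <
    [0,2] S\N   <B
      [0,1] "song" : (PP\S)\N
      [1,2] "no" : S\(PP\S)
    [2,6] NP\(S\N)   >
      [2,3] "this" : (NP\(S\N))/NP
      [3,6] NP   <
        [3,4] "quickly" : S
        [4,6] NP\S   >
          [4,5] "built" : (NP\S)/S
          [5,6] "in" : S
  [6,7] "sent" : S\NP

[0,1] (PP\S)\N  lex  "song"
[1,2] S\(PP\S)  lex  "no"
[0,2] S\N  <B  k=1
[2,3] (NP\(S\N))/NP  lex  "this"
[3,4] S  lex  "quickly"
[4,5] (NP\S)/S  lex  "built"
[5,6] S  lex  "in"
[4,6] NP\S  >  k=5
[3,6] NP  <  k=4
[2,6] NP\(S\N)  >  k=3
[0,6] NP  <  k=2
[6,7] S\NP  lex  "sent"
[0,7] S  <  k=6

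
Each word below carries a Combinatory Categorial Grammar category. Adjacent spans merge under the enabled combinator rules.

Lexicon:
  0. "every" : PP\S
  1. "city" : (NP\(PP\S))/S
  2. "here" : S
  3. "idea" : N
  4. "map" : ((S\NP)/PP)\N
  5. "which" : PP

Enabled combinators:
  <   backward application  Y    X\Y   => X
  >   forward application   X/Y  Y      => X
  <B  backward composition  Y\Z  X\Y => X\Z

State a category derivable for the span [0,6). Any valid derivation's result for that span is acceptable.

[0,6] S   <
  [0,3] NP   <
    [0,1] "every" : PP\S
    [1,3] NP\(PP\S)   >
      [1,2] "city" : (NP\(PP\S))/S
      [2,3] "here" : S
  [3,6] S\NP   >
    [3,5] (S\NP)/PP   <
      [3,4] "idea" : N
      [4,5] "map" : ((S\NP)/PP)\N
    [5,6] "which" : PP

S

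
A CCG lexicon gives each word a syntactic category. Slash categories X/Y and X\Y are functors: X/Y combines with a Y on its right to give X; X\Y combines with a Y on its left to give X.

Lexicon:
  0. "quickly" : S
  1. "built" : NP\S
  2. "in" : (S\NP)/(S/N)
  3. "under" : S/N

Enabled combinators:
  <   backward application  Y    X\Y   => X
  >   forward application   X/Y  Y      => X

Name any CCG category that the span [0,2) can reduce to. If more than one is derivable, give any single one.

[0,4] S   <
  [0,2] NP   <
    [0,1] "quickly" : S
    [1,2] "built" : NP\S
  [2,4] S\NP   >
    [2,3] "in" : (S\NP)/(S/N)
    [3,4] "under" : S/N

NP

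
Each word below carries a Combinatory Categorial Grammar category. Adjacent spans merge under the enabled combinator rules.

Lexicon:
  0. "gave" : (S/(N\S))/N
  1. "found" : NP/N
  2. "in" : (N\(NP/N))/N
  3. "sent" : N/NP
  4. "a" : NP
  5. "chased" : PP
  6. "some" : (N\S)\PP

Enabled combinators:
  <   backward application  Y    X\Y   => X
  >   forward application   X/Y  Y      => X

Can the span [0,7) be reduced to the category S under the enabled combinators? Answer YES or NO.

YES

[0,7] S   >
  [0,5] S/(N\S)   >
    [0,1] "gave" : (S/(N\S))/N
    [1,5] N   <
      [1,2] "found" : NP/N
      [2,5] N\(NP/N)   >
        [2,3] "in" : (N\(NP/N))/N
        [3,5] N   >
          [3,4] "sent" : N/NP
          [4,5] "a" : NP
  [5,7] N\S   <
    [5,6] "chased" : PP
    [6,7] "some" : (N\S)\PP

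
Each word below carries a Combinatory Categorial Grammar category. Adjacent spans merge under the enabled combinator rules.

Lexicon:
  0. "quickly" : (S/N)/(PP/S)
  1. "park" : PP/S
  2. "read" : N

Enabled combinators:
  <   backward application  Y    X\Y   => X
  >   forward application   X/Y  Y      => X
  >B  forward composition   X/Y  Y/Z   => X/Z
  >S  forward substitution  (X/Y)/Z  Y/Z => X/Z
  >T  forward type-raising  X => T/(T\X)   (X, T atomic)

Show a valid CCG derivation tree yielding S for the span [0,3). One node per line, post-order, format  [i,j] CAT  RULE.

[0,1] (S/N)/(PP/S)  lex  "quickly"
[1,2] PP/S  lex  "park"
[0,2] S/N  >  k=1
[2,3] N  lex  "read"
[0,3] S  >  k=2

[0,3] S   >
  [0,2] S/N   >
    [0,1] "quickly" : (S/N)/(PP/S)
    [1,2] "park" : PP/S
  [2,3] "read" : N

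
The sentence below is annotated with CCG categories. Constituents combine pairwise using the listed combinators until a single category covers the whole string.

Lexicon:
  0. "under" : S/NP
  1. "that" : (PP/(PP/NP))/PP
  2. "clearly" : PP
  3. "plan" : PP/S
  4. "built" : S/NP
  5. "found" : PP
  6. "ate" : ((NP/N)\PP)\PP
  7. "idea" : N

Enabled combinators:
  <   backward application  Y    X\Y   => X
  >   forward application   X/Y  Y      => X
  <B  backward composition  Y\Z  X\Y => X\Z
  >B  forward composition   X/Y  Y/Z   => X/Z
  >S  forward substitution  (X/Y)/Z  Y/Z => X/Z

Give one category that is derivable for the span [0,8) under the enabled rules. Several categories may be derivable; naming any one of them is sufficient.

S

[0,8] S   >
  [0,1] "under" : S/NP
  [1,8] NP   >
    [1,7] NP/N   <
      [1,5] PP   >
        [1,3] PP/(PP/NP)   >
          [1,2] "that" : (PP/(PP/NP))/PP
          [2,3] "clearly" : PP
        [3,5] PP/NP   >B
          [3,4] "plan" : PP/S
          [4,5] "built" : S/NP
      [5,7] (NP/N)\PP   <
        [5,6] "found" : PP
        [6,7] "ate" : ((NP/N)\PP)\PP
    [7,8] "idea" : N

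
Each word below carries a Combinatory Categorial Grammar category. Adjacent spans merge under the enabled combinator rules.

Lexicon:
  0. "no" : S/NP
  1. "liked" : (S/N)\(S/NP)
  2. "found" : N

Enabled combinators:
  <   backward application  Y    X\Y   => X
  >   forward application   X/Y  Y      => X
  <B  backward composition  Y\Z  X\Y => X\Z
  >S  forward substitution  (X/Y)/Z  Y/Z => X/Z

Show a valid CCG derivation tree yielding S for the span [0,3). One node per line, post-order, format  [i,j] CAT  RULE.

[0,1] S/NP  lex  "no"
[1,2] (S/N)\(S/NP)  lex  "liked"
[0,2] S/N  <  k=1
[2,3] N  lex  "found"
[0,3] S  >  k=2

[0,3] S   >
  [0,2] S/N   <
    [0,1] "no" : S/NP
    [1,2] "liked" : (S/N)\(S/NP)
  [2,3] "found" : N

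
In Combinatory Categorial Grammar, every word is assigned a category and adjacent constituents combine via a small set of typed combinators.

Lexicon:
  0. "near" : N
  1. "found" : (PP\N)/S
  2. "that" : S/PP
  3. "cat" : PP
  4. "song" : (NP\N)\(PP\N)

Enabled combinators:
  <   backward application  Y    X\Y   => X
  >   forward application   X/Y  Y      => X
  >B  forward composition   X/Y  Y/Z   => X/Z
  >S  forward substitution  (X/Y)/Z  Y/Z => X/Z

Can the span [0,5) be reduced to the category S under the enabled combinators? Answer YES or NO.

NO

N (PP\N)/S S/PP PP (NP\N)\(PP\N)
CKY chart[0,5] = {NP}; S ∉ chart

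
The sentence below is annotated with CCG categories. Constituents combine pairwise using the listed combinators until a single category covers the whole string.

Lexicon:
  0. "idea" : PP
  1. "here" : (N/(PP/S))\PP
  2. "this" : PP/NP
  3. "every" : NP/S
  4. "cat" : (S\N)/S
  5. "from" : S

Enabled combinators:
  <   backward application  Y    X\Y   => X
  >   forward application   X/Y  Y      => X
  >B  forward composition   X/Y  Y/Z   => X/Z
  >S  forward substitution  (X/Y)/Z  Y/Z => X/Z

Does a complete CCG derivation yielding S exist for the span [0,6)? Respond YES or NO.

YES

[0,6] S   <
  [0,4] N   >
    [0,2] N/(PP/S)   <
      [0,1] "idea" : PP
      [1,2] "here" : (N/(PP/S))\PP
    [2,4] PP/S   >B
      [2,3] "this" : PP/NP
      [3,4] "every" : NP/S
  [4,6] S\N   >
    [4,5] "cat" : (S\N)/S
    [5,6] "from" : S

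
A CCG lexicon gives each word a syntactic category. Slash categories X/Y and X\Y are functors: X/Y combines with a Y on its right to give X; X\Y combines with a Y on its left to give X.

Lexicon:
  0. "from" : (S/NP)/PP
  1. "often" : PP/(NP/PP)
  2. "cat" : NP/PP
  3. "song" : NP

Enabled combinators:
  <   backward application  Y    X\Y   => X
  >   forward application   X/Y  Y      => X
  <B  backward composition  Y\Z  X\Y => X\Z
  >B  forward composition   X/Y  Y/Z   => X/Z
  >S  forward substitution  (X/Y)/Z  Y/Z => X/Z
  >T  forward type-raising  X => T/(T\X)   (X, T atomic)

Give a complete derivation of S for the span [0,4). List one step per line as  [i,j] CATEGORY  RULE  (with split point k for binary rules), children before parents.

[0,1] (S/NP)/PP  lex  "from"
[1,2] PP/(NP/PP)  lex  "often"
[2,3] NP/PP  lex  "cat"
[1,3] PP  >  k=2
[0,3] S/NP  >  k=1
[3,4] NP  lex  "song"
[0,4] S  >  k=3

[0,4] S   >
  [0,3] S/NP   >
    [0,1] "from" : (S/NP)/PP
    [1,3] PP   >
      [1,2] "often" : PP/(NP/PP)
      [2,3] "cat" : NP/PP
  [3,4] "song" : NP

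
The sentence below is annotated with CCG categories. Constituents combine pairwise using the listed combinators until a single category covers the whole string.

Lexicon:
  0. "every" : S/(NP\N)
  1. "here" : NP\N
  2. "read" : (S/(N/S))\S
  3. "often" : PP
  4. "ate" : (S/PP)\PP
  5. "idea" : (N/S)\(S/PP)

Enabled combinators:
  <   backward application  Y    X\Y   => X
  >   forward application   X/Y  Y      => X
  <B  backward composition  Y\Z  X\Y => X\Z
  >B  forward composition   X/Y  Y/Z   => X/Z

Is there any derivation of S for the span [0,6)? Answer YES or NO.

[0,6] S   >
  [0,3] S/(N/S)   <
    [0,2] S   >
      [0,1] "every" : S/(NP\N)
      [1,2] "here" : NP\N
    [2,3] "read" : (S/(N/S))\S
  [3,6] N/S   <
    [3,5] S/PP   <
      [3,4] "often" : PP
      [4,5] "ate" : (S/PP)\PP
    [5,6] "idea" : (N/S)\(S/PP)

YES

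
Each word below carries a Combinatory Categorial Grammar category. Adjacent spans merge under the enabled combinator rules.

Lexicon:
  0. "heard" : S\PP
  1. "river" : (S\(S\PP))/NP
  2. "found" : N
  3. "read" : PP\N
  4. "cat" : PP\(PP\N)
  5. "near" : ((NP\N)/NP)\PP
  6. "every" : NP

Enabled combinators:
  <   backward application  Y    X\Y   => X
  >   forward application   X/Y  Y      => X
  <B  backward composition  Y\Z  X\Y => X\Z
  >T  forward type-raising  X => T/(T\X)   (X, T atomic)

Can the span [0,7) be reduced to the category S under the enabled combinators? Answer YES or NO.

YES

[0,7] S   <
  [0,1] "heard" : S\PP
  [1,7] S\(S\PP)   >
    [1,2] "river" : (S\(S\PP))/NP
    [2,7] NP   <
      [2,3] "found" : N
      [3,7] NP\N   >
        [3,6] (NP\N)/NP   <
          [3,5] PP   <
            [3,4] "read" : PP\N
            [4,5] "cat" : PP\(PP\N)
          [5,6] "near" : ((NP\N)/NP)\PP
        [6,7] "every" : NP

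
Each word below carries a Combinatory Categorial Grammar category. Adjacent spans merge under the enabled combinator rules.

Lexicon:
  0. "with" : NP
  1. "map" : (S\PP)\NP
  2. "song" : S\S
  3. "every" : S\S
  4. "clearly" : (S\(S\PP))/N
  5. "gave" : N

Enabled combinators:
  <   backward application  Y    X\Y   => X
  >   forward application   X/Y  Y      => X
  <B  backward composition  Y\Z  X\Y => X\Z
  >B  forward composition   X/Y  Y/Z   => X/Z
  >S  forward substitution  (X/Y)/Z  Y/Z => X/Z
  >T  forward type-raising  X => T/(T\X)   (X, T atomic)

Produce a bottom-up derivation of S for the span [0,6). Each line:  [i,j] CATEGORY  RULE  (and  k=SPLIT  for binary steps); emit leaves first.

[0,6] S   <
  [0,4] S\PP   <B
    [0,2] S\PP   <
      [0,1] "with" : NP
      [1,2] "map" : (S\PP)\NP
    [2,4] S\S   <B
      [2,3] "song" : S\S
      [3,4] "every" : S\S
  [4,6] S\(S\PP)   >
    [4,5] "clearly" : (S\(S\PP))/N
    [5,6] "gave" : N

[0,1] NP  lex  "with"
[1,2] (S\PP)\NP  lex  "map"
[0,2] S\PP  <  k=1
[2,3] S\S  lex  "song"
[3,4] S\S  lex  "every"
[2,4] S\S  <B  k=3
[0,4] S\PP  <B  k=2
[4,5] (S\(S\PP))/N  lex  "clearly"
[5,6] N  lex  "gave"
[4,6] S\(S\PP)  >  k=5
[0,6] S  <  k=4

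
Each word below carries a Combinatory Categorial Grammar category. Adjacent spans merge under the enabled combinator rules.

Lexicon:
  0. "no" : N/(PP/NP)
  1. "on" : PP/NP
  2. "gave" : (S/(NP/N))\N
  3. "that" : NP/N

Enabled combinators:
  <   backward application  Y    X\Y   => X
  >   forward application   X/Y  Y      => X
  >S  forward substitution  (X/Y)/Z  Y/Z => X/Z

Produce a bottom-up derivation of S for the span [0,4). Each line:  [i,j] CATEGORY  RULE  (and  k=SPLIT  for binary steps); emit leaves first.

[0,4] S   >
  [0,3] S/(NP/N)   <
    [0,2] N   >
      [0,1] "no" : N/(PP/NP)
      [1,2] "on" : PP/NP
    [2,3] "gave" : (S/(NP/N))\N
  [3,4] "that" : NP/N

[0,1] N/(PP/NP)  lex  "no"
[1,2] PP/NP  lex  "on"
[0,2] N  >  k=1
[2,3] (S/(NP/N))\N  lex  "gave"
[0,3] S/(NP/N)  <  k=2
[3,4] NP/N  lex  "that"
[0,4] S  >  k=3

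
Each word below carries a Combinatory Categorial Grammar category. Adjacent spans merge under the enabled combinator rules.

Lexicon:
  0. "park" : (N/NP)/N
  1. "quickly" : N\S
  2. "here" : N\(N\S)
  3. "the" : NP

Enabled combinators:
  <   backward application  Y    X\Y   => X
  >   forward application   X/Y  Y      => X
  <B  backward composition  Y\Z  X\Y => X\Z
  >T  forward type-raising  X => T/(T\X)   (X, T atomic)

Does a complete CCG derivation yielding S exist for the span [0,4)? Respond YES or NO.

(N/NP)/N N\S N\(N\S) NP
CKY chart[0,4] = {N, N/(N\N), NP/(NP\N), PP/(PP\N), S/(S\N)}; S ∉ chart

NO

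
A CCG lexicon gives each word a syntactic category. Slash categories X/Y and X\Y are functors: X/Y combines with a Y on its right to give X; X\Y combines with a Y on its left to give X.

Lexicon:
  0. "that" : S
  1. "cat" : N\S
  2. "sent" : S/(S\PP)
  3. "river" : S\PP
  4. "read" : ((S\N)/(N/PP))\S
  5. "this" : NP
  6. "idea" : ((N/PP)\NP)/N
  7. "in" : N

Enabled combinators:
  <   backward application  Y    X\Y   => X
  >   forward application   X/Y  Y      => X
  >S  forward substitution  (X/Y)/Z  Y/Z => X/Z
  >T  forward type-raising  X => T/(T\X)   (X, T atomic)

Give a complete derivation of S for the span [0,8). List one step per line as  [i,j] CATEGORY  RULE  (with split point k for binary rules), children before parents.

[0,1] S  lex  "that"
[0,1] N/(N\S)  >T
[1,2] N\S  lex  "cat"
[0,2] N  >  k=1
[2,3] S/(S\PP)  lex  "sent"
[3,4] S\PP  lex  "river"
[2,4] S  >  k=3
[4,5] ((S\N)/(N/PP))\S  lex  "read"
[2,5] (S\N)/(N/PP)  <  k=4
[5,6] NP  lex  "this"
[6,7] ((N/PP)\NP)/N  lex  "idea"
[7,8] N  lex  "in"
[6,8] (N/PP)\NP  >  k=7
[5,8] N/PP  <  k=6
[2,8] S\N  >  k=5
[0,8] S  <  k=2

[0,8] S   <
  [0,2] N   >
    [0,1] N/(N\S)   >T
      [0,1] "that" : S
    [1,2] "cat" : N\S
  [2,8] S\N   >
    [2,5] (S\N)/(N/PP)   <
      [2,4] S   >
        [2,3] "sent" : S/(S\PP)
        [3,4] "river" : S\PP
      [4,5] "read" : ((S\N)/(N/PP))\S
    [5,8] N/PP   <
      [5,6] "this" : NP
      [6,8] (N/PP)\NP   >
        [6,7] "idea" : ((N/PP)\NP)/N
        [7,8] "in" : N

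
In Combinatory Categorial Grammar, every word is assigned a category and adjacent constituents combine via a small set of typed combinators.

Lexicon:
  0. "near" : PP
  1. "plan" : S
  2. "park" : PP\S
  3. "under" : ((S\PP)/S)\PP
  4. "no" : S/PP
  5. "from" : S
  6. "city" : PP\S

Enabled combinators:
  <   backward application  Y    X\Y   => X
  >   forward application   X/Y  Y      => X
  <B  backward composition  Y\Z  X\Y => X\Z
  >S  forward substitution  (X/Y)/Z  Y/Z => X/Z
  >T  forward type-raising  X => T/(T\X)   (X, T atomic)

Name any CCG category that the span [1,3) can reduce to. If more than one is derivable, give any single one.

[0,7] S   >
  [0,1] S/(S\PP)   >T
    [0,1] "near" : PP
  [1,7] S\PP   >
    [1,4] (S\PP)/S   <
      [1,3] PP   <
        [1,2] "plan" : S
        [2,3] "park" : PP\S
      [3,4] "under" : ((S\PP)/S)\PP
    [4,7] S   >
      [4,5] "no" : S/PP
      [5,7] PP   <
        [5,6] "from" : S
        [6,7] "city" : PP\S

PP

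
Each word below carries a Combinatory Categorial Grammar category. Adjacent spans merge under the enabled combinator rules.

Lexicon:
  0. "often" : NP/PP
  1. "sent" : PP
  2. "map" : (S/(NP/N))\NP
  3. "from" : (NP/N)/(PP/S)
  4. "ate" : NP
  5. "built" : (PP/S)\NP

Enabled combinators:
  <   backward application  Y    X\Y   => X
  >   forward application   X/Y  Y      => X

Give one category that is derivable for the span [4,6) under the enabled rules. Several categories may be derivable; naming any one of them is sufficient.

[0,6] S   >
  [0,3] S/(NP/N)   <
    [0,2] NP   >
      [0,1] "often" : NP/PP
      [1,2] "sent" : PP
    [2,3] "map" : (S/(NP/N))\NP
  [3,6] NP/N   >
    [3,4] "from" : (NP/N)/(PP/S)
    [4,6] PP/S   <
      [4,5] "ate" : NP
      [5,6] "built" : (PP/S)\NP

PP/S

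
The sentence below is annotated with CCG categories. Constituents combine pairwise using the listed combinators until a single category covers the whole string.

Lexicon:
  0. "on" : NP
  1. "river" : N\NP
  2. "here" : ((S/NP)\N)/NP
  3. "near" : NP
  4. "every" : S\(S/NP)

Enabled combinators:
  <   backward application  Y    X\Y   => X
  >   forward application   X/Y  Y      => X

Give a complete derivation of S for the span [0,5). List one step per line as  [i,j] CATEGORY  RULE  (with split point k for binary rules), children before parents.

[0,1] NP  lex  "on"
[1,2] N\NP  lex  "river"
[0,2] N  <  k=1
[2,3] ((S/NP)\N)/NP  lex  "here"
[3,4] NP  lex  "near"
[2,4] (S/NP)\N  >  k=3
[0,4] S/NP  <  k=2
[4,5] S\(S/NP)  lex  "every"
[0,5] S  <  k=4

[0,5] S   <
  [0,4] S/NP   <
    [0,2] N   <
      [0,1] "on" : NP
      [1,2] "river" : N\NP
    [2,4] (S/NP)\N   >
      [2,3] "here" : ((S/NP)\N)/NP
      [3,4] "near" : NP
  [4,5] "every" : S\(S/NP)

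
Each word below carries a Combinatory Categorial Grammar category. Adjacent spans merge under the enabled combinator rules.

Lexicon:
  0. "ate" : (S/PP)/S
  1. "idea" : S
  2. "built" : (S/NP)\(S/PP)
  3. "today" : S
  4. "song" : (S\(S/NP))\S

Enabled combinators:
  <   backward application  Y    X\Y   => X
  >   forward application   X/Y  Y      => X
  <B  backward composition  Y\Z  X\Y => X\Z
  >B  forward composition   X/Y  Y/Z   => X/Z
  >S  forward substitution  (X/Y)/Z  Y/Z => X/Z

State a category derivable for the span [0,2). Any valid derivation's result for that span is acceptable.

[0,5] S   <
  [0,3] S/NP   <
    [0,2] S/PP   >
      [0,1] "ate" : (S/PP)/S
      [1,2] "idea" : S
    [2,3] "built" : (S/NP)\(S/PP)
  [3,5] S\(S/NP)   <
    [3,4] "today" : S
    [4,5] "song" : (S\(S/NP))\S

S/PP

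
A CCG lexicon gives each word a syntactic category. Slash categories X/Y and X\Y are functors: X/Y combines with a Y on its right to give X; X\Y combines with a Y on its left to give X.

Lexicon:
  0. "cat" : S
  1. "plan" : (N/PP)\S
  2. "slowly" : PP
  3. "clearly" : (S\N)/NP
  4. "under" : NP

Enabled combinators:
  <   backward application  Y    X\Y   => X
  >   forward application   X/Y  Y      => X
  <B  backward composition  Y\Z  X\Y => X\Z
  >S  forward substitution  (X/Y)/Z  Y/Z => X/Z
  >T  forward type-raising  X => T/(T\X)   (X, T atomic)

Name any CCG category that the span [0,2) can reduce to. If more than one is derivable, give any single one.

[0,5] S   <
  [0,3] N   >
    [0,2] N/PP   <
      [0,1] "cat" : S
      [1,2] "plan" : (N/PP)\S
    [2,3] "slowly" : PP
  [3,5] S\N   >
    [3,4] "clearly" : (S\N)/NP
    [4,5] "under" : NP

N/PP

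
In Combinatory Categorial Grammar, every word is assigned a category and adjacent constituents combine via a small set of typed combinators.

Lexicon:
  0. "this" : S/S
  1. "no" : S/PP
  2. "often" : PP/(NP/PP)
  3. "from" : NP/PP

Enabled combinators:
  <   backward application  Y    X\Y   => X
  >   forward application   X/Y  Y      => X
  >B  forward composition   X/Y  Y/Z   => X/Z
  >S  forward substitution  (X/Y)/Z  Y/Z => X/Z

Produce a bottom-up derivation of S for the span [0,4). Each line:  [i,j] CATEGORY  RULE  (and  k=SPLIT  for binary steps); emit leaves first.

[0,1] S/S  lex  "this"
[1,2] S/PP  lex  "no"
[0,2] S/PP  >B  k=1
[2,3] PP/(NP/PP)  lex  "often"
[3,4] NP/PP  lex  "from"
[2,4] PP  >  k=3
[0,4] S  >  k=2

[0,4] S   >
  [0,2] S/PP   >B
    [0,1] "this" : S/S
    [1,2] "no" : S/PP
  [2,4] PP   >
    [2,3] "often" : PP/(NP/PP)
    [3,4] "from" : NP/PP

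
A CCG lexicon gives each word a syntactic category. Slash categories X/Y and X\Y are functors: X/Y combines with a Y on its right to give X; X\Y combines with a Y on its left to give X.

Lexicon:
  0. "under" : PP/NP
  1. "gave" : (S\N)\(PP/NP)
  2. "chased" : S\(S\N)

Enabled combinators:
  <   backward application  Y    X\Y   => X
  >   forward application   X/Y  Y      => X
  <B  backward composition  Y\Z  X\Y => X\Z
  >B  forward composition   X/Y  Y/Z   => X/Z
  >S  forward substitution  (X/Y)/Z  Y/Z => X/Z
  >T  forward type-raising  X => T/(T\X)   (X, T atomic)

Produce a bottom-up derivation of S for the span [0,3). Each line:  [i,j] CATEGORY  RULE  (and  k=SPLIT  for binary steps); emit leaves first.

[0,3] S   <
  [0,2] S\N   <
    [0,1] "under" : PP/NP
    [1,2] "gave" : (S\N)\(PP/NP)
  [2,3] "chased" : S\(S\N)

[0,1] PP/NP  lex  "under"
[1,2] (S\N)\(PP/NP)  lex  "gave"
[0,2] S\N  <  k=1
[2,3] S\(S\N)  lex  "chased"
[0,3] S  <  k=2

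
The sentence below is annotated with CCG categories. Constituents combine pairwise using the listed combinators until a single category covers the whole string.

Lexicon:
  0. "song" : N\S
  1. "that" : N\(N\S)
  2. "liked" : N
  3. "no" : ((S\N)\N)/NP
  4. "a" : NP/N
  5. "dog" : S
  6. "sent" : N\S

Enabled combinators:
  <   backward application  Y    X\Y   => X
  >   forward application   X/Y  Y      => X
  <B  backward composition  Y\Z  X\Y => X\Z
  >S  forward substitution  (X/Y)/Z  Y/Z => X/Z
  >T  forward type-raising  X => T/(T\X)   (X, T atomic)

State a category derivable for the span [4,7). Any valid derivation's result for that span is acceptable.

NP

[0,7] S   <
  [0,2] N   <
    [0,1] "song" : N\S
    [1,2] "that" : N\(N\S)
  [2,7] S\N   <
    [2,3] "liked" : N
    [3,7] (S\N)\N   >
      [3,4] "no" : ((S\N)\N)/NP
      [4,7] NP   >
        [4,5] "a" : NP/N
        [5,7] N   <
          [5,6] "dog" : S
          [6,7] "sent" : N\S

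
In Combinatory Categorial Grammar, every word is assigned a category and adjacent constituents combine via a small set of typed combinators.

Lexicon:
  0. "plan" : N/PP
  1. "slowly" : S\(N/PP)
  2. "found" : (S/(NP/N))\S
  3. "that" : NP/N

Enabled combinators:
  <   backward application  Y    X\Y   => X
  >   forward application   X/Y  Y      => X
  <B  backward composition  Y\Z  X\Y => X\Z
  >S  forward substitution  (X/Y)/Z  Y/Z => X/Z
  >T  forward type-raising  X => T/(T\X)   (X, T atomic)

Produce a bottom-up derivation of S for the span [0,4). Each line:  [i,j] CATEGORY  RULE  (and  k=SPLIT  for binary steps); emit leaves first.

[0,1] N/PP  lex  "plan"
[1,2] S\(N/PP)  lex  "slowly"
[0,2] S  <  k=1
[2,3] (S/(NP/N))\S  lex  "found"
[0,3] S/(NP/N)  <  k=2
[3,4] NP/N  lex  "that"
[0,4] S  >  k=3

[0,4] S   >
  [0,3] S/(NP/N)   <
    [0,2] S   <
      [0,1] "plan" : N/PP
      [1,2] "slowly" : S\(N/PP)
    [2,3] "found" : (S/(NP/N))\S
  [3,4] "that" : NP/N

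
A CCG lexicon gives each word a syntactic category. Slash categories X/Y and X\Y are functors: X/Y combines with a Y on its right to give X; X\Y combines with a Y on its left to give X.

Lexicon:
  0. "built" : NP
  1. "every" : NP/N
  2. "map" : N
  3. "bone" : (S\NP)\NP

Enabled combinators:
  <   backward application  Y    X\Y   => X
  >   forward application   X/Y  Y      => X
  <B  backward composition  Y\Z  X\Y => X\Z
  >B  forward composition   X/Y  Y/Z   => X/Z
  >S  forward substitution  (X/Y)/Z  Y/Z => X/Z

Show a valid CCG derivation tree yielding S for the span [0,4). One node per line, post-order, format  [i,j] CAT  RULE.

[0,1] NP  lex  "built"
[1,2] NP/N  lex  "every"
[2,3] N  lex  "map"
[1,3] NP  >  k=2
[3,4] (S\NP)\NP  lex  "bone"
[1,4] S\NP  <  k=3
[0,4] S  <  k=1

[0,4] S   <
  [0,1] "built" : NP
  [1,4] S\NP   <
    [1,3] NP   >
      [1,2] "every" : NP/N
      [2,3] "map" : N
    [3,4] "bone" : (S\NP)\NP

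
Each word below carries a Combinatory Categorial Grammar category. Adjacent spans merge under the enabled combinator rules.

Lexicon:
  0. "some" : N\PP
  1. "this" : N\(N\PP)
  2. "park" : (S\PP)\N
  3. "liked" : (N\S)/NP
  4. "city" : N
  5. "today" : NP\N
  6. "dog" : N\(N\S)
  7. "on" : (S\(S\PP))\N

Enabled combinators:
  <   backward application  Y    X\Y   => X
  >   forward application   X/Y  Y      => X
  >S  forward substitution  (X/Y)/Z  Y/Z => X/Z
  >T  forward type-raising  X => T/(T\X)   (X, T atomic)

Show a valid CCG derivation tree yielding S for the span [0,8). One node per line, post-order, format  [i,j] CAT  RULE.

[0,1] N\PP  lex  "some"
[1,2] N\(N\PP)  lex  "this"
[0,2] N  <  k=1
[2,3] (S\PP)\N  lex  "park"
[0,3] S\PP  <  k=2
[3,4] (N\S)/NP  lex  "liked"
[4,5] N  lex  "city"
[5,6] NP\N  lex  "today"
[4,6] NP  <  k=5
[3,6] N\S  >  k=4
[6,7] N\(N\S)  lex  "dog"
[3,7] N  <  k=6
[7,8] (S\(S\PP))\N  lex  "on"
[3,8] S\(S\PP)  <  k=7
[0,8] S  <  k=3

[0,8] S   <
  [0,3] S\PP   <
    [0,2] N   <
      [0,1] "some" : N\PP
      [1,2] "this" : N\(N\PP)
    [2,3] "park" : (S\PP)\N
  [3,8] S\(S\PP)   <
    [3,7] N   <
      [3,6] N\S   >
        [3,4] "liked" : (N\S)/NP
        [4,6] NP   <
          [4,5] "city" : N
          [5,6] "today" : NP\N
      [6,7] "dog" : N\(N\S)
    [7,8] "on" : (S\(S\PP))\N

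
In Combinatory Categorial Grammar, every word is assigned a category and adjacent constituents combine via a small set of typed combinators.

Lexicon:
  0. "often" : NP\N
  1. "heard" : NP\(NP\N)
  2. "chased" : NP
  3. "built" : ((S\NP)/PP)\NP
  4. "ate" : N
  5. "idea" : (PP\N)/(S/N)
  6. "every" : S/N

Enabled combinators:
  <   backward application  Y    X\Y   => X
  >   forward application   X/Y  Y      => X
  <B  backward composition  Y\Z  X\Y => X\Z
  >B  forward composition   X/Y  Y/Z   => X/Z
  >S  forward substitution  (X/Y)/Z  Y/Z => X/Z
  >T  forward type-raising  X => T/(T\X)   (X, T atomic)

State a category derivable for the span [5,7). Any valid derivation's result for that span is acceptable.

[0,7] S   <
  [0,2] NP   <
    [0,1] "often" : NP\N
    [1,2] "heard" : NP\(NP\N)
  [2,7] S\NP   >
    [2,4] (S\NP)/PP   <
      [2,3] "chased" : NP
      [3,4] "built" : ((S\NP)/PP)\NP
    [4,7] PP   <
      [4,5] "ate" : N
      [5,7] PP\N   >
        [5,6] "idea" : (PP\N)/(S/N)
        [6,7] "every" : S/N

PP\N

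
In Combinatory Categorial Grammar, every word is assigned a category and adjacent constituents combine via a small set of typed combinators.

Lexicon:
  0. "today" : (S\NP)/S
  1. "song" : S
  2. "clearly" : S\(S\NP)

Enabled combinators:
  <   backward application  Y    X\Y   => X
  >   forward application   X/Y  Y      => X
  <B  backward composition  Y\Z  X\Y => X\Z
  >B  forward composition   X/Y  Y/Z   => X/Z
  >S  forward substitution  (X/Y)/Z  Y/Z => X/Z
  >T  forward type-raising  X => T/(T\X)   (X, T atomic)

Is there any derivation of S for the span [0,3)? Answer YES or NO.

[0,3] S   <
  [0,2] S\NP   >
    [0,1] "today" : (S\NP)/S
    [1,2] "song" : S
  [2,3] "clearly" : S\(S\NP)

YES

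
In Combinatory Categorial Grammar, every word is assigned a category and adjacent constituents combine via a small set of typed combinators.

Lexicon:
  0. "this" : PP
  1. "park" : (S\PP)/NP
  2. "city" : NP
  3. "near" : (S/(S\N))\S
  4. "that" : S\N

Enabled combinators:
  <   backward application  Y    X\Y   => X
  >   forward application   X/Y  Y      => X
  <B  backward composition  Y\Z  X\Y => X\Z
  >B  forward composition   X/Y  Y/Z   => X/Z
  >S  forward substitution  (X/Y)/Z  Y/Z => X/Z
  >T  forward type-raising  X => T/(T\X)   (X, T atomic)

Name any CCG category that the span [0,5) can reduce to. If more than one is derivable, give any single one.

[0,5] S   >
  [0,4] S/(S\N)   <
    [0,3] S   >
      [0,1] S/(S\PP)   >T
        [0,1] "this" : PP
      [1,3] S\PP   >
        [1,2] "park" : (S\PP)/NP
        [2,3] "city" : NP
    [3,4] "near" : (S/(S\N))\S
  [4,5] "that" : S\N

S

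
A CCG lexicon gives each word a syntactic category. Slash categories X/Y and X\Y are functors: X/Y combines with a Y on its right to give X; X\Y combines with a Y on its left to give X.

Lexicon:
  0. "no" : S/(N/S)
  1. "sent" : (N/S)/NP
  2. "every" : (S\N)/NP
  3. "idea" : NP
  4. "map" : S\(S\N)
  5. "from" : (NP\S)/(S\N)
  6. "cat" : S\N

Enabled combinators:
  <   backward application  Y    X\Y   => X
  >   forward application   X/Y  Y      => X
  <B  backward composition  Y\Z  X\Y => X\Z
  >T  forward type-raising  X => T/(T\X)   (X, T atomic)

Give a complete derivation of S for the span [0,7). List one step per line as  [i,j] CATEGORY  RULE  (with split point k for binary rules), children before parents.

[0,1] S/(N/S)  lex  "no"
[1,2] (N/S)/NP  lex  "sent"
[2,3] (S\N)/NP  lex  "every"
[3,4] NP  lex  "idea"
[2,4] S\N  >  k=3
[4,5] S\(S\N)  lex  "map"
[2,5] S  <  k=4
[5,6] (NP\S)/(S\N)  lex  "from"
[6,7] S\N  lex  "cat"
[5,7] NP\S  >  k=6
[2,7] NP  <  k=5
[1,7] N/S  >  k=2
[0,7] S  >  k=1

[0,7] S   >
  [0,1] "no" : S/(N/S)
  [1,7] N/S   >
    [1,2] "sent" : (N/S)/NP
    [2,7] NP   <
      [2,5] S   <
        [2,4] S\N   >
          [2,3] "every" : (S\N)/NP
          [3,4] "idea" : NP
        [4,5] "map" : S\(S\N)
      [5,7] NP\S   >
        [5,6] "from" : (NP\S)/(S\N)
        [6,7] "cat" : S\N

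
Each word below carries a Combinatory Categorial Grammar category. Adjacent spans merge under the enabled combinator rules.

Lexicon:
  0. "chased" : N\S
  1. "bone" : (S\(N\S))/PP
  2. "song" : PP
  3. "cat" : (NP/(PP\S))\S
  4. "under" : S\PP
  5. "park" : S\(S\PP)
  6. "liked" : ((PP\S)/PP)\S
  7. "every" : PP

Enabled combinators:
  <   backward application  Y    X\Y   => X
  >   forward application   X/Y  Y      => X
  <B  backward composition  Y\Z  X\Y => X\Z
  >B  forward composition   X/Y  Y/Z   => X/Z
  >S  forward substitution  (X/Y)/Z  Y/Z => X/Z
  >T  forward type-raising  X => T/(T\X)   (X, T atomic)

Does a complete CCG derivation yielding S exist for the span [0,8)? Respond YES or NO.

NO

N\S (S\(N\S))/PP PP (NP/(PP\S))\S S\PP S\(S\PP) ((PP\S)/PP)\S PP
CKY chart[0,8] = {N/(N\NP), NP, NP/(NP\NP), NP/(PP\PP), PP/(PP\NP), S/(S\NP)}; S ∉ chart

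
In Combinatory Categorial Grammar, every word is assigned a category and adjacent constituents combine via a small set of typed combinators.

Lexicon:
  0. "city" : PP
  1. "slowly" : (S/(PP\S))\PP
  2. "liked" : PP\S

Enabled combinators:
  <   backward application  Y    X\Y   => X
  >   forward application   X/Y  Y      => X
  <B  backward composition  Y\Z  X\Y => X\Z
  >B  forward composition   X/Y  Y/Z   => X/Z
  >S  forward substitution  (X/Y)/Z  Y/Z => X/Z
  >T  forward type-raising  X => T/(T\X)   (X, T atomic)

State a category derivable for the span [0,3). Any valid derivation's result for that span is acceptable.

S

[0,3] S   >
  [0,2] S/(PP\S)   <
    [0,1] "city" : PP
    [1,2] "slowly" : (S/(PP\S))\PP
  [2,3] "liked" : PP\S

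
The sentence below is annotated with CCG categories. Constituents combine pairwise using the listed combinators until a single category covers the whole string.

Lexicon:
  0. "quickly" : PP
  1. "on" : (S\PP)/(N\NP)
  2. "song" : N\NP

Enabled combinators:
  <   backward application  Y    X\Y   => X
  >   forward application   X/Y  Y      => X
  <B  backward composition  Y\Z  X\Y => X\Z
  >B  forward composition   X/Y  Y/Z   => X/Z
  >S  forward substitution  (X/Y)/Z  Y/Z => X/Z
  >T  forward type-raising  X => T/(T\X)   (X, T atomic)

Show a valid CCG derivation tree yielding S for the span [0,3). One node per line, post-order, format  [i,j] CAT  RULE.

[0,3] S   <
  [0,1] "quickly" : PP
  [1,3] S\PP   >
    [1,2] "on" : (S\PP)/(N\NP)
    [2,3] "song" : N\NP

[0,1] PP  lex  "quickly"
[1,2] (S\PP)/(N\NP)  lex  "on"
[2,3] N\NP  lex  "song"
[1,3] S\PP  >  k=2
[0,3] S  <  k=1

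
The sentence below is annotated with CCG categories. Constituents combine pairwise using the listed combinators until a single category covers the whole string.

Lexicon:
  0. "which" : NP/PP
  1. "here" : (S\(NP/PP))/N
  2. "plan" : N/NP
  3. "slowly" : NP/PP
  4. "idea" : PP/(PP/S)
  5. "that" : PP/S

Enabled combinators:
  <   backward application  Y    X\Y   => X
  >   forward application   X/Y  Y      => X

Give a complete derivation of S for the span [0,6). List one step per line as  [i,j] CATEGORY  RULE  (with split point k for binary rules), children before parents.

[0,1] NP/PP  lex  "which"
[1,2] (S\(NP/PP))/N  lex  "here"
[2,3] N/NP  lex  "plan"
[3,4] NP/PP  lex  "slowly"
[4,5] PP/(PP/S)  lex  "idea"
[5,6] PP/S  lex  "that"
[4,6] PP  >  k=5
[3,6] NP  >  k=4
[2,6] N  >  k=3
[1,6] S\(NP/PP)  >  k=2
[0,6] S  <  k=1

[0,6] S   <
  [0,1] "which" : NP/PP
  [1,6] S\(NP/PP)   >
    [1,2] "here" : (S\(NP/PP))/N
    [2,6] N   >
      [2,3] "plan" : N/NP
      [3,6] NP   >
        [3,4] "slowly" : NP/PP
        [4,6] PP   >
          [4,5] "idea" : PP/(PP/S)
          [5,6] "that" : PP/S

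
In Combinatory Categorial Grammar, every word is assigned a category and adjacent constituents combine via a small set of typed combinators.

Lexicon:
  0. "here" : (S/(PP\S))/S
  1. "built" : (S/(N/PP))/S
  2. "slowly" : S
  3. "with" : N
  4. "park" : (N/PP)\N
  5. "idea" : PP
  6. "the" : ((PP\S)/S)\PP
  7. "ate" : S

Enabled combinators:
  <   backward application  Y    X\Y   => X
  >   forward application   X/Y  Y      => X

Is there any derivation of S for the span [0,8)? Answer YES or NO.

[0,8] S   >
  [0,5] S/(PP\S)   >
    [0,1] "here" : (S/(PP\S))/S
    [1,5] S   >
      [1,3] S/(N/PP)   >
        [1,2] "built" : (S/(N/PP))/S
        [2,3] "slowly" : S
      [3,5] N/PP   <
        [3,4] "with" : N
        [4,5] "park" : (N/PP)\N
  [5,8] PP\S   >
    [5,7] (PP\S)/S   <
      [5,6] "idea" : PP
      [6,7] "the" : ((PP\S)/S)\PP
    [7,8] "ate" : S

YES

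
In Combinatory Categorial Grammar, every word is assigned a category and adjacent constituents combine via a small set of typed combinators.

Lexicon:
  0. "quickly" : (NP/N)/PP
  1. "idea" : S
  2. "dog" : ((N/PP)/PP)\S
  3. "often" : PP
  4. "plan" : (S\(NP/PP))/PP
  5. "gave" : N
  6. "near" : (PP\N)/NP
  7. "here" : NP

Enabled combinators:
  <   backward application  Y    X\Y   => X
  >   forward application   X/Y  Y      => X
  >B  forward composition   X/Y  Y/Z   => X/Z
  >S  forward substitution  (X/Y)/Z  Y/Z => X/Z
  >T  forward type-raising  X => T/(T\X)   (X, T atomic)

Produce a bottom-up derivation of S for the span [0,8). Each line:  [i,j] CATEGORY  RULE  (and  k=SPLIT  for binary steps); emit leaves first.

[0,1] (NP/N)/PP  lex  "quickly"
[1,2] S  lex  "idea"
[2,3] ((N/PP)/PP)\S  lex  "dog"
[1,3] (N/PP)/PP  <  k=2
[3,4] PP  lex  "often"
[1,4] N/PP  >  k=3
[0,4] NP/PP  >S  k=1
[4,5] (S\(NP/PP))/PP  lex  "plan"
[5,6] N  lex  "gave"
[6,7] (PP\N)/NP  lex  "near"
[7,8] NP  lex  "here"
[6,8] PP\N  >  k=7
[5,8] PP  <  k=6
[4,8] S\(NP/PP)  >  k=5
[0,8] S  <  k=4

[0,8] S   <
  [0,4] NP/PP   >S
    [0,1] "quickly" : (NP/N)/PP
    [1,4] N/PP   >
      [1,3] (N/PP)/PP   <
        [1,2] "idea" : S
        [2,3] "dog" : ((N/PP)/PP)\S
      [3,4] "often" : PP
  [4,8] S\(NP/PP)   >
    [4,5] "plan" : (S\(NP/PP))/PP
    [5,8] PP   <
      [5,6] "gave" : N
      [6,8] PP\N   >
        [6,7] "near" : (PP\N)/NP
        [7,8] "here" : NP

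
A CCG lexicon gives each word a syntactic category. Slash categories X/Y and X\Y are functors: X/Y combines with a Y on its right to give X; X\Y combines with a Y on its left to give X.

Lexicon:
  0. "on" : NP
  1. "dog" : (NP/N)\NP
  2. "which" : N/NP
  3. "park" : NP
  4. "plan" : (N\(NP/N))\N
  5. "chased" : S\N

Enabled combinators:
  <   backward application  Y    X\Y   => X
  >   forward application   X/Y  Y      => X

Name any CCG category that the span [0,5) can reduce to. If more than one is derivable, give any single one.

[0,6] S   <
  [0,5] N   <
    [0,2] NP/N   <
      [0,1] "on" : NP
      [1,2] "dog" : (NP/N)\NP
    [2,5] N\(NP/N)   <
      [2,4] N   >
        [2,3] "which" : N/NP
        [3,4] "park" : NP
      [4,5] "plan" : (N\(NP/N))\N
  [5,6] "chased" : S\N

N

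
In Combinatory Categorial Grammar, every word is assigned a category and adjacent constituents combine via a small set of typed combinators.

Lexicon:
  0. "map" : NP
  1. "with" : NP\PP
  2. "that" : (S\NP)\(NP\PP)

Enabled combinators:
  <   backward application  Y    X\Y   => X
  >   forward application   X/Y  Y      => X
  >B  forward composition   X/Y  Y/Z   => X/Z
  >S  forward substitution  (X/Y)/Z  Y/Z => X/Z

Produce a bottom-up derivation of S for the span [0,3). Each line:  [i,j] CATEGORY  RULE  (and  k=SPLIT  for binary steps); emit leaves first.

[0,3] S   <
  [0,1] "map" : NP
  [1,3] S\NP   <
    [1,2] "with" : NP\PP
    [2,3] "that" : (S\NP)\(NP\PP)

[0,1] NP  lex  "map"
[1,2] NP\PP  lex  "with"
[2,3] (S\NP)\(NP\PP)  lex  "that"
[1,3] S\NP  <  k=2
[0,3] S  <  k=1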